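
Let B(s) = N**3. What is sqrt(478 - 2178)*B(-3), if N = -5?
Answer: -1250*I*sqrt(17) ≈ -5153.9*I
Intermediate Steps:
B(s) = -125 (B(s) = (-5)**3 = -125)
sqrt(478 - 2178)*B(-3) = sqrt(478 - 2178)*(-125) = sqrt(-1700)*(-125) = (10*I*sqrt(17))*(-125) = -1250*I*sqrt(17)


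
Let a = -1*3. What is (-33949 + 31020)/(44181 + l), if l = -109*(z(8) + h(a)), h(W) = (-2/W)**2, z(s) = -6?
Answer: -26361/403079 ≈ -0.065399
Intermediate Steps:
a = -3
h(W) = 4/W**2
l = 5450/9 (l = -109*(-6 + 4/(-3)**2) = -109*(-6 + 4*(1/9)) = -109*(-6 + 4/9) = -109*(-50/9) = 5450/9 ≈ 605.56)
(-33949 + 31020)/(44181 + l) = (-33949 + 31020)/(44181 + 5450/9) = -2929/403079/9 = -2929*9/403079 = -26361/403079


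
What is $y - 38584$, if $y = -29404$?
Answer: $-67988$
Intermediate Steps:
$y - 38584 = -29404 - 38584 = -67988$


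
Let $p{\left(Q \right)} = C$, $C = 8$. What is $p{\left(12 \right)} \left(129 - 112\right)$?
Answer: $136$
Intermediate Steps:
$p{\left(Q \right)} = 8$
$p{\left(12 \right)} \left(129 - 112\right) = 8 \left(129 - 112\right) = 8 \cdot 17 = 136$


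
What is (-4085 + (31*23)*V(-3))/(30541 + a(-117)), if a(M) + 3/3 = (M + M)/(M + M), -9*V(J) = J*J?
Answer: -4798/30541 ≈ -0.15710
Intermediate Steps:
V(J) = -J²/9 (V(J) = -J*J/9 = -J²/9)
a(M) = 0 (a(M) = -1 + (M + M)/(M + M) = -1 + (2*M)/((2*M)) = -1 + (2*M)*(1/(2*M)) = -1 + 1 = 0)
(-4085 + (31*23)*V(-3))/(30541 + a(-117)) = (-4085 + (31*23)*(-⅑*(-3)²))/(30541 + 0) = (-4085 + 713*(-⅑*9))/30541 = (-4085 + 713*(-1))*(1/30541) = (-4085 - 713)*(1/30541) = -4798*1/30541 = -4798/30541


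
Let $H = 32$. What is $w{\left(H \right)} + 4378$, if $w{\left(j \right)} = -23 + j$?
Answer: $4387$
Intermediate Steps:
$w{\left(H \right)} + 4378 = \left(-23 + 32\right) + 4378 = 9 + 4378 = 4387$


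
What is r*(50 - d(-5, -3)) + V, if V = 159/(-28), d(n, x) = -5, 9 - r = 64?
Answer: -84859/28 ≈ -3030.7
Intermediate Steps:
r = -55 (r = 9 - 1*64 = 9 - 64 = -55)
V = -159/28 (V = 159*(-1/28) = -159/28 ≈ -5.6786)
r*(50 - d(-5, -3)) + V = -55*(50 - 1*(-5)) - 159/28 = -55*(50 + 5) - 159/28 = -55*55 - 159/28 = -3025 - 159/28 = -84859/28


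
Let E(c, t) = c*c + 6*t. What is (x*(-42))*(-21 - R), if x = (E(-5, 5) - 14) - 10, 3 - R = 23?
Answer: 1302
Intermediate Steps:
E(c, t) = c² + 6*t
R = -20 (R = 3 - 1*23 = 3 - 23 = -20)
x = 31 (x = (((-5)² + 6*5) - 14) - 10 = ((25 + 30) - 14) - 10 = (55 - 14) - 10 = 41 - 10 = 31)
(x*(-42))*(-21 - R) = (31*(-42))*(-21 - 1*(-20)) = -1302*(-21 + 20) = -1302*(-1) = 1302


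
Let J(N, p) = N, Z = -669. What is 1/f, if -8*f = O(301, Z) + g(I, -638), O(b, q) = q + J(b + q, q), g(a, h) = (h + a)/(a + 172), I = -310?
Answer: 184/23693 ≈ 0.0077660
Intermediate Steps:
g(a, h) = (a + h)/(172 + a)
O(b, q) = b + 2*q (O(b, q) = q + (b + q) = b + 2*q)
f = 23693/184 (f = -((301 + 2*(-669)) + (-310 - 638)/(172 - 310))/8 = -((301 - 1338) - 948/(-138))/8 = -(-1037 - 1/138*(-948))/8 = -(-1037 + 158/23)/8 = -⅛*(-23693/23) = 23693/184 ≈ 128.77)
1/f = 1/(23693/184) = 184/23693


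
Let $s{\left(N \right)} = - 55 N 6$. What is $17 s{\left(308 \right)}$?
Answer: $-1727880$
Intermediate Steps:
$s{\left(N \right)} = - 330 N$
$17 s{\left(308 \right)} = 17 \left(\left(-330\right) 308\right) = 17 \left(-101640\right) = -1727880$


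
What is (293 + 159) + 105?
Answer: 557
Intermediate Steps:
(293 + 159) + 105 = 452 + 105 = 557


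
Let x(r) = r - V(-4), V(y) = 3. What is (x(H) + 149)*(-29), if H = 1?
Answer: -4263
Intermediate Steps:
x(r) = -3 + r (x(r) = r - 1*3 = r - 3 = -3 + r)
(x(H) + 149)*(-29) = ((-3 + 1) + 149)*(-29) = (-2 + 149)*(-29) = 147*(-29) = -4263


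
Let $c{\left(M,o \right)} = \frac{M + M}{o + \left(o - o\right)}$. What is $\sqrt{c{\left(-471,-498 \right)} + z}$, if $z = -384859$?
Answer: $\frac{2 i \sqrt{662820155}}{83} \approx 620.37 i$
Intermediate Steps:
$c{\left(M,o \right)} = \frac{2 M}{o}$ ($c{\left(M,o \right)} = \frac{2 M}{o + 0} = \frac{2 M}{o}$)
$\sqrt{c{\left(-471,-498 \right)} + z} = \sqrt{2 \left(-471\right) \frac{1}{-498} - 384859} = \sqrt{2 \left(-471\right) \left(- \frac{1}{498}\right) - 384859} = \sqrt{\frac{157}{83} - 384859} = \sqrt{- \frac{31943140}{83}} = \frac{2 i \sqrt{662820155}}{83}$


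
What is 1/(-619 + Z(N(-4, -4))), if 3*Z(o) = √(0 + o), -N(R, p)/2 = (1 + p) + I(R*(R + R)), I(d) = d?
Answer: -5571/3448507 - 3*I*√58/3448507 ≈ -0.0016155 - 6.6253e-6*I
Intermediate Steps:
N(R, p) = -2 - 4*R² - 2*p (N(R, p) = -2*((1 + p) + R*(R + R)) = -2*((1 + p) + R*(2*R)) = -2*((1 + p) + 2*R²) = -2*(1 + p + 2*R²) = -2 - 4*R² - 2*p)
Z(o) = √o/3 (Z(o) = √(0 + o)/3 = √o/3)
1/(-619 + Z(N(-4, -4))) = 1/(-619 + √(-2 - 4*(-4)² - 2*(-4))/3) = 1/(-619 + √(-2 - 4*16 + 8)/3) = 1/(-619 + √(-2 - 64 + 8)/3) = 1/(-619 + √(-58)/3) = 1/(-619 + (I*√58)/3) = 1/(-619 + I*√58/3)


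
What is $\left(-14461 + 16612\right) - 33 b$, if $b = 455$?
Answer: $-12864$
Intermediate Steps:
$\left(-14461 + 16612\right) - 33 b = \left(-14461 + 16612\right) - 15015 = 2151 - 15015 = -12864$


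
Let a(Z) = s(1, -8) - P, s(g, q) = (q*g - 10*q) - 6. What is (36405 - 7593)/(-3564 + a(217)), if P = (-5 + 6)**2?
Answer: -28812/3499 ≈ -8.2343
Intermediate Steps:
s(g, q) = -6 - 10*q + g*q (s(g, q) = (g*q - 10*q) - 6 = (-10*q + g*q) - 6 = -6 - 10*q + g*q)
P = 1 (P = 1**2 = 1)
a(Z) = 65 (a(Z) = (-6 - 10*(-8) + 1*(-8)) - 1*1 = (-6 + 80 - 8) - 1 = 66 - 1 = 65)
(36405 - 7593)/(-3564 + a(217)) = (36405 - 7593)/(-3564 + 65) = 28812/(-3499) = 28812*(-1/3499) = -28812/3499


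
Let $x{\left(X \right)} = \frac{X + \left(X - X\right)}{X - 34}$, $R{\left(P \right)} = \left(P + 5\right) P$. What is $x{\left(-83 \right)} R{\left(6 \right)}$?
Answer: $\frac{1826}{39} \approx 46.82$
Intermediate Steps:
$R{\left(P \right)} = P \left(5 + P\right)$ ($R{\left(P \right)} = \left(5 + P\right) P = P \left(5 + P\right)$)
$x{\left(X \right)} = \frac{X}{-34 + X}$ ($x{\left(X \right)} = \frac{X + 0}{-34 + X} = \frac{X}{-34 + X}$)
$x{\left(-83 \right)} R{\left(6 \right)} = - \frac{83}{-34 - 83} \cdot 6 \left(5 + 6\right) = - \frac{83}{-117} \cdot 6 \cdot 11 = \left(-83\right) \left(- \frac{1}{117}\right) 66 = \frac{83}{117} \cdot 66 = \frac{1826}{39}$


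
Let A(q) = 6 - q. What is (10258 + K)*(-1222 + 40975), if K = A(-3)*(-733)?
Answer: 145535733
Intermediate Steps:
K = -6597 (K = (6 - 1*(-3))*(-733) = (6 + 3)*(-733) = 9*(-733) = -6597)
(10258 + K)*(-1222 + 40975) = (10258 - 6597)*(-1222 + 40975) = 3661*39753 = 145535733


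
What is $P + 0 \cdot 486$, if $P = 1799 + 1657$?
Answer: $3456$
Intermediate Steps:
$P = 3456$
$P + 0 \cdot 486 = 3456 + 0 \cdot 486 = 3456 + 0 = 3456$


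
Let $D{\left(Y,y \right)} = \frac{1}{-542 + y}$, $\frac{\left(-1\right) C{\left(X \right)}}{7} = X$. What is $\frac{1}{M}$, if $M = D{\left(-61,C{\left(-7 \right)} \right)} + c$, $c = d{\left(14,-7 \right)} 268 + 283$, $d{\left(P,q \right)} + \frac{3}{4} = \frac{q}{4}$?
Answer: $- \frac{493}{190792} \approx -0.002584$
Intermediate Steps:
$d{\left(P,q \right)} = - \frac{3}{4} + \frac{q}{4}$
$C{\left(X \right)} = - 7 X$
$c = -387$ ($c = \left(- \frac{3}{4} + \frac{1}{4} \left(-7\right)\right) 268 + 283 = \left(- \frac{3}{4} - \frac{7}{4}\right) 268 + 283 = \left(- \frac{5}{2}\right) 268 + 283 = -670 + 283 = -387$)
$M = - \frac{190792}{493}$ ($M = \frac{1}{-542 - -49} - 387 = \frac{1}{-542 + 49} - 387 = \frac{1}{-493} - 387 = - \frac{1}{493} - 387 = - \frac{190792}{493} \approx -387.0$)
$\frac{1}{M} = \frac{1}{- \frac{190792}{493}} = - \frac{493}{190792}$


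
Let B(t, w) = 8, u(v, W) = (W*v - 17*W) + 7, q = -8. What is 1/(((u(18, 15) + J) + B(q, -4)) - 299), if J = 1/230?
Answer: -230/61869 ≈ -0.0037175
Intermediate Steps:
u(v, W) = 7 - 17*W + W*v (u(v, W) = (-17*W + W*v) + 7 = 7 - 17*W + W*v)
J = 1/230 ≈ 0.0043478
1/(((u(18, 15) + J) + B(q, -4)) - 299) = 1/((((7 - 17*15 + 15*18) + 1/230) + 8) - 299) = 1/((((7 - 255 + 270) + 1/230) + 8) - 299) = 1/(((22 + 1/230) + 8) - 299) = 1/((5061/230 + 8) - 299) = 1/(6901/230 - 299) = 1/(-61869/230) = -230/61869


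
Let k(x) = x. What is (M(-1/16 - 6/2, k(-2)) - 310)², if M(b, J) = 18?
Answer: 85264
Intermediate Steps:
(M(-1/16 - 6/2, k(-2)) - 310)² = (18 - 310)² = (-292)² = 85264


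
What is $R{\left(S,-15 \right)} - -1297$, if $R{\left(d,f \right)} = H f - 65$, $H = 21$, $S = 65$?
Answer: $917$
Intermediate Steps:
$R{\left(d,f \right)} = -65 + 21 f$ ($R{\left(d,f \right)} = 21 f - 65 = -65 + 21 f$)
$R{\left(S,-15 \right)} - -1297 = \left(-65 + 21 \left(-15\right)\right) - -1297 = \left(-65 - 315\right) + 1297 = -380 + 1297 = 917$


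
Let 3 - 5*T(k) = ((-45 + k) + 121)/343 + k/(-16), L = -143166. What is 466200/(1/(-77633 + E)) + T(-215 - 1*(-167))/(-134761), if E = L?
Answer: -3398597086040540996/33016445 ≈ -1.0294e+11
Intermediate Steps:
E = -143166
T(k) = 953/1715 + 327*k/27440 (T(k) = ⅗ - (((-45 + k) + 121)/343 + k/(-16))/5 = ⅗ - ((76 + k)*(1/343) + k*(-1/16))/5 = ⅗ - ((76/343 + k/343) - k/16)/5 = ⅗ - (76/343 - 327*k/5488)/5 = ⅗ + (-76/1715 + 327*k/27440) = 953/1715 + 327*k/27440)
466200/(1/(-77633 + E)) + T(-215 - 1*(-167))/(-134761) = 466200/(1/(-77633 - 143166)) + (953/1715 + 327*(-215 - 1*(-167))/27440)/(-134761) = 466200/(1/(-220799)) + (953/1715 + 327*(-215 + 167)/27440)*(-1/134761) = 466200/(-1/220799) + (953/1715 + (327/27440)*(-48))*(-1/134761) = 466200*(-220799) + (953/1715 - 981/1715)*(-1/134761) = -102936493800 - 4/245*(-1/134761) = -102936493800 + 4/33016445 = -3398597086040540996/33016445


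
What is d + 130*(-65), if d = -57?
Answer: -8507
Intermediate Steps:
d + 130*(-65) = -57 + 130*(-65) = -57 - 8450 = -8507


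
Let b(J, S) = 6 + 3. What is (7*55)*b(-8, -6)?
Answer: 3465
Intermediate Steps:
b(J, S) = 9
(7*55)*b(-8, -6) = (7*55)*9 = 385*9 = 3465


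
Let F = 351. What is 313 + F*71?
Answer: 25234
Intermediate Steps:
313 + F*71 = 313 + 351*71 = 313 + 24921 = 25234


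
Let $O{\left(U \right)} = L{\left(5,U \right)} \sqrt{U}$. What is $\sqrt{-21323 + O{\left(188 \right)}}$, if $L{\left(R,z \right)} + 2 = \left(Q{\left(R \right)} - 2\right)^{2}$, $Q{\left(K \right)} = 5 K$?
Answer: $\sqrt{-21323 + 1054 \sqrt{47}} \approx 118.73 i$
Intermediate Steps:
$L{\left(R,z \right)} = -2 + \left(-2 + 5 R\right)^{2}$ ($L{\left(R,z \right)} = -2 + \left(5 R - 2\right)^{2} = -2 + \left(-2 + 5 R\right)^{2}$)
$O{\left(U \right)} = 527 \sqrt{U}$ ($O{\left(U \right)} = \left(-2 + \left(-2 + 5 \cdot 5\right)^{2}\right) \sqrt{U} = \left(-2 + \left(-2 + 25\right)^{2}\right) \sqrt{U} = \left(-2 + 23^{2}\right) \sqrt{U} = \left(-2 + 529\right) \sqrt{U} = 527 \sqrt{U}$)
$\sqrt{-21323 + O{\left(188 \right)}} = \sqrt{-21323 + 527 \sqrt{188}} = \sqrt{-21323 + 527 \cdot 2 \sqrt{47}} = \sqrt{-21323 + 1054 \sqrt{47}}$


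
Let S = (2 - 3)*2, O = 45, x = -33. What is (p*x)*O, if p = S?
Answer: 2970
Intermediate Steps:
S = -2 (S = -1*2 = -2)
p = -2
(p*x)*O = -2*(-33)*45 = 66*45 = 2970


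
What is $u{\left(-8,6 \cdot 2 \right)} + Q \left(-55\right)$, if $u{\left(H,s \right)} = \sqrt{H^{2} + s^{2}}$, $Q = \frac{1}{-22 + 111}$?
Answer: $- \frac{55}{89} + 4 \sqrt{13} \approx 13.804$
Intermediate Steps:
$Q = \frac{1}{89} \approx 0.011236$
$u{\left(-8,6 \cdot 2 \right)} + Q \left(-55\right) = \sqrt{\left(-8\right)^{2} + \left(6 \cdot 2\right)^{2}} + \frac{1}{89} \left(-55\right) = \sqrt{64 + 12^{2}} - \frac{55}{89} = \sqrt{64 + 144} - \frac{55}{89} = \sqrt{208} - \frac{55}{89} = 4 \sqrt{13} - \frac{55}{89} = - \frac{55}{89} + 4 \sqrt{13}$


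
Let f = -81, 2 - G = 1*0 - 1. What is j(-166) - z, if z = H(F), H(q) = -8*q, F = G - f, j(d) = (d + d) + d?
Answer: 174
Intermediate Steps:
G = 3 (G = 2 - (1*0 - 1) = 2 - (0 - 1) = 2 - 1*(-1) = 2 + 1 = 3)
j(d) = 3*d (j(d) = 2*d + d = 3*d)
F = 84 (F = 3 - 1*(-81) = 3 + 81 = 84)
z = -672 (z = -8*84 = -672)
j(-166) - z = 3*(-166) - 1*(-672) = -498 + 672 = 174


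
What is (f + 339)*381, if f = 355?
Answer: 264414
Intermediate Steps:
(f + 339)*381 = (355 + 339)*381 = 694*381 = 264414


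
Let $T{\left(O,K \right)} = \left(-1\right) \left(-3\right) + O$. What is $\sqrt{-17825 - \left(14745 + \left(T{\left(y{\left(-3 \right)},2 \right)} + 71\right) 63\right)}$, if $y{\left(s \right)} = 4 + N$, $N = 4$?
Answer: $2 i \sqrt{9434} \approx 194.26 i$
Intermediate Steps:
$y{\left(s \right)} = 8$ ($y{\left(s \right)} = 4 + 4 = 8$)
$T{\left(O,K \right)} = 3 + O$
$\sqrt{-17825 - \left(14745 + \left(T{\left(y{\left(-3 \right)},2 \right)} + 71\right) 63\right)} = \sqrt{-17825 - \left(14745 + \left(\left(3 + 8\right) + 71\right) 63\right)} = \sqrt{-17825 - \left(14745 + \left(11 + 71\right) 63\right)} = \sqrt{-17825 - \left(14745 + 82 \cdot 63\right)} = \sqrt{-17825 - 19911} = \sqrt{-37736} = 2 i \sqrt{9434}$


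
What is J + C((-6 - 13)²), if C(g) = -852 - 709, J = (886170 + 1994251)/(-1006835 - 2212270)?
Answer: -5027903326/3219105 ≈ -1561.9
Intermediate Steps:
J = -2880421/3219105 (J = 2880421/(-3219105) = 2880421*(-1/3219105) = -2880421/3219105 ≈ -0.89479)
C(g) = -1561
J + C((-6 - 13)²) = -2880421/3219105 - 1561 = -5027903326/3219105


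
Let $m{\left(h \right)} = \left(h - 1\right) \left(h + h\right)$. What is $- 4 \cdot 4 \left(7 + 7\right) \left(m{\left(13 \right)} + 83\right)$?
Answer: $-88480$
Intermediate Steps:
$m{\left(h \right)} = 2 h \left(-1 + h\right)$ ($m{\left(h \right)} = \left(-1 + h\right) 2 h = 2 h \left(-1 + h\right)$)
$- 4 \cdot 4 \left(7 + 7\right) \left(m{\left(13 \right)} + 83\right) = - 4 \cdot 4 \left(7 + 7\right) \left(2 \cdot 13 \left(-1 + 13\right) + 83\right) = - 16 \cdot 14 \left(2 \cdot 13 \cdot 12 + 83\right) = \left(-1\right) 224 \left(312 + 83\right) = \left(-224\right) 395 = -88480$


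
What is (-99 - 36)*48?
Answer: -6480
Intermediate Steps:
(-99 - 36)*48 = -135*48 = -6480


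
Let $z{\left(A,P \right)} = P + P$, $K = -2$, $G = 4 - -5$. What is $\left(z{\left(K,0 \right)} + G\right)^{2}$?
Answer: $81$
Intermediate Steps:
$G = 9$ ($G = 4 + 5 = 9$)
$z{\left(A,P \right)} = 2 P$
$\left(z{\left(K,0 \right)} + G\right)^{2} = \left(2 \cdot 0 + 9\right)^{2} = \left(0 + 9\right)^{2} = 9^{2} = 81$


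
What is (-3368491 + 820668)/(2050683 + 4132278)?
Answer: -2547823/6182961 ≈ -0.41207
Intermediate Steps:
(-3368491 + 820668)/(2050683 + 4132278) = -2547823/6182961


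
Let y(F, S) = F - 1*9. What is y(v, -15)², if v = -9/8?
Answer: 6561/64 ≈ 102.52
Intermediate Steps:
v = -9/8 (v = -9*⅛ = -9/8 ≈ -1.1250)
y(F, S) = -9 + F (y(F, S) = F - 9 = -9 + F)
y(v, -15)² = (-9 - 9/8)² = (-81/8)² = 6561/64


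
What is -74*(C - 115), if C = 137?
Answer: -1628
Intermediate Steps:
-74*(C - 115) = -74*(137 - 115) = -74*22 = -1628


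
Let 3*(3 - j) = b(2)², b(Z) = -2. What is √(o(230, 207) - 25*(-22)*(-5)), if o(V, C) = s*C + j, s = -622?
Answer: I*√1183521/3 ≈ 362.63*I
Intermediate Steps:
j = 5/3 (j = 3 - ⅓*(-2)² = 3 - ⅓*4 = 3 - 4/3 = 5/3 ≈ 1.6667)
o(V, C) = 5/3 - 622*C (o(V, C) = -622*C + 5/3 = 5/3 - 622*C)
√(o(230, 207) - 25*(-22)*(-5)) = √((5/3 - 622*207) - 25*(-22)*(-5)) = √((5/3 - 128754) + 550*(-5)) = √(-386257/3 - 2750) = √(-394507/3) = I*√1183521/3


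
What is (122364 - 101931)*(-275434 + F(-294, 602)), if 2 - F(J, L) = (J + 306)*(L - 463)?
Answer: -5661984300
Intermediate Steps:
F(J, L) = 2 - (-463 + L)*(306 + J) (F(J, L) = 2 - (J + 306)*(L - 463) = 2 - (306 + J)*(-463 + L) = 2 - (-463 + L)*(306 + J))
(122364 - 101931)*(-275434 + F(-294, 602)) = (122364 - 101931)*(-275434 + (141680 - 306*602 + 463*(-294) - 1*(-294)*602)) = 20433*(-275434 + (141680 - 184212 - 136122 + 176988)) = 20433*(-275434 - 1666) = 20433*(-277100) = -5661984300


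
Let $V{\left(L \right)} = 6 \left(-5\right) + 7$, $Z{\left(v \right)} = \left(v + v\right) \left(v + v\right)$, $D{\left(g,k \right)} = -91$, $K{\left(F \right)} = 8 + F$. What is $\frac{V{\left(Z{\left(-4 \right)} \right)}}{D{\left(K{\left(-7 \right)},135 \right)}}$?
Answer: $\frac{23}{91} \approx 0.25275$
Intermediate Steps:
$Z{\left(v \right)} = 4 v^{2}$ ($Z{\left(v \right)} = 2 v 2 v = 4 v^{2}$)
$V{\left(L \right)} = -23$ ($V{\left(L \right)} = -30 + 7 = -23$)
$\frac{V{\left(Z{\left(-4 \right)} \right)}}{D{\left(K{\left(-7 \right)},135 \right)}} = - \frac{23}{-91} = \left(-23\right) \left(- \frac{1}{91}\right) = \frac{23}{91}$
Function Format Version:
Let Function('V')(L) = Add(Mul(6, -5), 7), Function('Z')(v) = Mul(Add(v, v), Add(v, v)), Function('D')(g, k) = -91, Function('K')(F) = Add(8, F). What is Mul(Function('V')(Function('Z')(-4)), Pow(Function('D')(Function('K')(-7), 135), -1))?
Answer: Rational(23, 91) ≈ 0.25275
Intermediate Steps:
Function('Z')(v) = Mul(4, Pow(v, 2)) (Function('Z')(v) = Mul(Mul(2, v), Mul(2, v)) = Mul(4, Pow(v, 2)))
Function('V')(L) = -23 (Function('V')(L) = Add(-30, 7) = -23)
Mul(Function('V')(Function('Z')(-4)), Pow(Function('D')(Function('K')(-7), 135), -1)) = Mul(-23, Pow(-91, -1)) = Mul(-23, Rational(-1, 91)) = Rational(23, 91)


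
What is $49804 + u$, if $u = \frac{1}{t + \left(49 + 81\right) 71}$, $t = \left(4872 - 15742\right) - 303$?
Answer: $\frac{96769171}{1943} \approx 49804.0$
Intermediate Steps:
$t = -11173$ ($t = -10870 - 303 = -11173$)
$u = - \frac{1}{1943}$ ($u = \frac{1}{-11173 + \left(49 + 81\right) 71} = \frac{1}{-11173 + 130 \cdot 71} = \frac{1}{-11173 + 9230} = \frac{1}{-1943} = - \frac{1}{1943} \approx -0.00051467$)
$49804 + u = 49804 - \frac{1}{1943} = \frac{96769171}{1943}$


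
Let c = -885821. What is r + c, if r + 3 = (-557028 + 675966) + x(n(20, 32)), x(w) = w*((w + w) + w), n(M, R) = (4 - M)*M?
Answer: -459686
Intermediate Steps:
n(M, R) = M*(4 - M)
x(w) = 3*w² (x(w) = w*(2*w + w) = w*(3*w) = 3*w²)
r = 426135 (r = -3 + ((-557028 + 675966) + 3*(20*(4 - 1*20))²) = -3 + (118938 + 3*(20*(4 - 20))²) = -3 + (118938 + 3*(20*(-16))²) = -3 + (118938 + 3*(-320)²) = -3 + (118938 + 3*102400) = -3 + (118938 + 307200) = -3 + 426138 = 426135)
r + c = 426135 - 885821 = -459686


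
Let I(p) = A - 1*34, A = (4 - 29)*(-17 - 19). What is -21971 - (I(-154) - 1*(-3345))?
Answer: -26182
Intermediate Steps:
A = 900 (A = -25*(-36) = 900)
I(p) = 866 (I(p) = 900 - 1*34 = 900 - 34 = 866)
-21971 - (I(-154) - 1*(-3345)) = -21971 - (866 - 1*(-3345)) = -21971 - (866 + 3345) = -21971 - 1*4211 = -21971 - 4211 = -26182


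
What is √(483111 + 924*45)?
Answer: 3*√58299 ≈ 724.36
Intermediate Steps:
√(483111 + 924*45) = √(483111 + 41580) = √524691 = 3*√58299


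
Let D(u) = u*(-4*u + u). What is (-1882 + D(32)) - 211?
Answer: -5165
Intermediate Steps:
D(u) = -3*u**2 (D(u) = u*(-3*u) = -3*u**2)
(-1882 + D(32)) - 211 = (-1882 - 3*32**2) - 211 = (-1882 - 3*1024) - 211 = (-1882 - 3072) - 211 = -4954 - 211 = -5165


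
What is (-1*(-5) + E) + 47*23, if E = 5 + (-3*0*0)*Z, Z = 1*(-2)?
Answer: 1091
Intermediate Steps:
Z = -2
E = 5 (E = 5 + (-3*0*0)*(-2) = 5 + (0*0)*(-2) = 5 + 0*(-2) = 5 + 0 = 5)
(-1*(-5) + E) + 47*23 = (-1*(-5) + 5) + 47*23 = (5 + 5) + 1081 = 10 + 1081 = 1091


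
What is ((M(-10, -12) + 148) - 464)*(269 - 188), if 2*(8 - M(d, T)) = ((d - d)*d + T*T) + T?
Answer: -30294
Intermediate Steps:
M(d, T) = 8 - T/2 - T²/2 (M(d, T) = 8 - (((d - d)*d + T*T) + T)/2 = 8 - ((0*d + T²) + T)/2 = 8 - ((0 + T²) + T)/2 = 8 - (T² + T)/2 = 8 - (T + T²)/2 = 8 + (-T/2 - T²/2) = 8 - T/2 - T²/2)
((M(-10, -12) + 148) - 464)*(269 - 188) = (((8 - ½*(-12) - ½*(-12)²) + 148) - 464)*(269 - 188) = (((8 + 6 - ½*144) + 148) - 464)*81 = (((8 + 6 - 72) + 148) - 464)*81 = ((-58 + 148) - 464)*81 = (90 - 464)*81 = -374*81 = -30294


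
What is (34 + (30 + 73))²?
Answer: 18769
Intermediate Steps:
(34 + (30 + 73))² = (34 + 103)² = 137² = 18769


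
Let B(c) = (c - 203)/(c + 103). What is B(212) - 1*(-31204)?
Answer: 1092141/35 ≈ 31204.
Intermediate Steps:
B(c) = (-203 + c)/(103 + c)
B(212) - 1*(-31204) = (-203 + 212)/(103 + 212) - 1*(-31204) = 9/315 + 31204 = (1/315)*9 + 31204 = 1/35 + 31204 = 1092141/35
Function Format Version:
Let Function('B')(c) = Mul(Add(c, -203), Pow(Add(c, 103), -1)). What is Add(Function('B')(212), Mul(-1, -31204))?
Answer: Rational(1092141, 35) ≈ 31204.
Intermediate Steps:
Function('B')(c) = Mul(Pow(Add(103, c), -1), Add(-203, c)) (Function('B')(c) = Mul(Add(-203, c), Pow(Add(103, c), -1)) = Mul(Pow(Add(103, c), -1), Add(-203, c)))
Add(Function('B')(212), Mul(-1, -31204)) = Add(Mul(Pow(Add(103, 212), -1), Add(-203, 212)), Mul(-1, -31204)) = Add(Mul(Pow(315, -1), 9), 31204) = Add(Mul(Rational(1, 315), 9), 31204) = Add(Rational(1, 35), 31204) = Rational(1092141, 35)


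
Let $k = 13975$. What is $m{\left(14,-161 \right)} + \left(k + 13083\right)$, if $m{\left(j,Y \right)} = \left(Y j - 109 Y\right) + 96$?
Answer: $42449$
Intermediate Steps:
$m{\left(j,Y \right)} = 96 - 109 Y + Y j$ ($m{\left(j,Y \right)} = \left(- 109 Y + Y j\right) + 96 = 96 - 109 Y + Y j$)
$m{\left(14,-161 \right)} + \left(k + 13083\right) = \left(96 - -17549 - 2254\right) + \left(13975 + 13083\right) = \left(96 + 17549 - 2254\right) + 27058 = 15391 + 27058 = 42449$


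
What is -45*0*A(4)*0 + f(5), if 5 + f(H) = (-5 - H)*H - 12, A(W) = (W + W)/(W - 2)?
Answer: -67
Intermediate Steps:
A(W) = 2*W/(-2 + W) (A(W) = (2*W)/(-2 + W) = 2*W/(-2 + W))
f(H) = -17 + H*(-5 - H) (f(H) = -5 + ((-5 - H)*H - 12) = -5 + (H*(-5 - H) - 12) = -5 + (-12 + H*(-5 - H)) = -17 + H*(-5 - H))
-45*0*A(4)*0 + f(5) = -45*0*(2*4/(-2 + 4))*0 + (-17 - 1*5² - 5*5) = -45*0*(2*4/2)*0 + (-17 - 1*25 - 25) = -45*0*(2*4*(½))*0 + (-17 - 25 - 25) = -45*0*4*0 - 67 = -0*0 - 67 = -45*0 - 67 = 0 - 67 = -67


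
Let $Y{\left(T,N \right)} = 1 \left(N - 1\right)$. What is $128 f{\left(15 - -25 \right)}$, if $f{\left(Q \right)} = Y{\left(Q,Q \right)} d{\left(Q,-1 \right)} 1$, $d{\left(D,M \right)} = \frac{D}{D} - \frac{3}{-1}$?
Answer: $19968$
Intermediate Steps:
$d{\left(D,M \right)} = 4$ ($d{\left(D,M \right)} = 1 - -3 = 1 + 3 = 4$)
$Y{\left(T,N \right)} = -1 + N$ ($Y{\left(T,N \right)} = 1 \left(-1 + N\right) = -1 + N$)
$f{\left(Q \right)} = -4 + 4 Q$ ($f{\left(Q \right)} = \left(-1 + Q\right) 4 \cdot 1 = \left(-4 + 4 Q\right) 1 = -4 + 4 Q$)
$128 f{\left(15 - -25 \right)} = 128 \left(-4 + 4 \left(15 - -25\right)\right) = 128 \left(-4 + 4 \left(15 + 25\right)\right) = 128 \left(-4 + 4 \cdot 40\right) = 128 \left(-4 + 160\right) = 128 \cdot 156 = 19968$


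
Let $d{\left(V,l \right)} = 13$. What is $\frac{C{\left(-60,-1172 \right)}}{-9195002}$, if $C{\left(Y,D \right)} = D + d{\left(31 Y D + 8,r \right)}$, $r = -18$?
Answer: $\frac{1159}{9195002} \approx 0.00012605$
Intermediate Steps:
$C{\left(Y,D \right)} = 13 + D$ ($C{\left(Y,D \right)} = D + 13 = 13 + D$)
$\frac{C{\left(-60,-1172 \right)}}{-9195002} = \frac{13 - 1172}{-9195002} = \left(-1159\right) \left(- \frac{1}{9195002}\right) = \frac{1159}{9195002}$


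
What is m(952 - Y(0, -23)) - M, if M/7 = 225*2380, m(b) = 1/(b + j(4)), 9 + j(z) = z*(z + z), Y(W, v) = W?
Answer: -3654787499/975 ≈ -3.7485e+6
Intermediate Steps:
j(z) = -9 + 2*z² (j(z) = -9 + z*(z + z) = -9 + z*(2*z) = -9 + 2*z²)
m(b) = 1/(23 + b) (m(b) = 1/(b + (-9 + 2*4²)) = 1/(b + (-9 + 2*16)) = 1/(b + (-9 + 32)) = 1/(b + 23) = 1/(23 + b))
M = 3748500 (M = 7*(225*2380) = 7*535500 = 3748500)
m(952 - Y(0, -23)) - M = 1/(23 + (952 - 1*0)) - 1*3748500 = 1/(23 + (952 + 0)) - 3748500 = 1/(23 + 952) - 3748500 = 1/975 - 3748500 = -3654787499/975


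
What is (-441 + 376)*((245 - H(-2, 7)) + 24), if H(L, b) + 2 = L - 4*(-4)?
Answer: -16705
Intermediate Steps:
H(L, b) = 14 + L (H(L, b) = -2 + (L - 4*(-4)) = -2 + (L + 16) = -2 + (16 + L) = 14 + L)
(-441 + 376)*((245 - H(-2, 7)) + 24) = (-441 + 376)*((245 - (14 - 2)) + 24) = -65*((245 - 1*12) + 24) = -65*((245 - 12) + 24) = -65*(233 + 24) = -65*257 = -16705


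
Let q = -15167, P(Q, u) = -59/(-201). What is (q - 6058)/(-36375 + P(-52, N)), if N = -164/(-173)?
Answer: 4266225/7311316 ≈ 0.58351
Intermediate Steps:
N = 164/173 (N = -164*(-1/173) = 164/173 ≈ 0.94798)
P(Q, u) = 59/201 (P(Q, u) = -59*(-1/201) = 59/201)
(q - 6058)/(-36375 + P(-52, N)) = (-15167 - 6058)/(-36375 + 59/201) = -21225/(-7311316/201) = -21225*(-201/7311316) = 4266225/7311316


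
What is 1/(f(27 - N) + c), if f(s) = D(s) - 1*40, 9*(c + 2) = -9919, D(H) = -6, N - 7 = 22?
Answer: -9/10351 ≈ -0.00086948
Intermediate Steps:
N = 29 (N = 7 + 22 = 29)
c = -9937/9 (c = -2 + (⅑)*(-9919) = -2 - 9919/9 = -9937/9 ≈ -1104.1)
f(s) = -46 (f(s) = -6 - 1*40 = -6 - 40 = -46)
1/(f(27 - N) + c) = 1/(-46 - 9937/9) = 1/(-10351/9) = -9/10351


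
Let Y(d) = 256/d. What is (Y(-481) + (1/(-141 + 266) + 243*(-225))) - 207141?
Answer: -15741718519/60125 ≈ -2.6182e+5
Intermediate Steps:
(Y(-481) + (1/(-141 + 266) + 243*(-225))) - 207141 = (256/(-481) + (1/(-141 + 266) + 243*(-225))) - 207141 = (256*(-1/481) + (1/125 - 54675)) - 207141 = (-256/481 + (1/125 - 54675)) - 207141 = (-256/481 - 6834374/125) - 207141 = -3287365894/60125 - 207141 = -15741718519/60125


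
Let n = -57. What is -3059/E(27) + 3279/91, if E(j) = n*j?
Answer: 280250/7371 ≈ 38.021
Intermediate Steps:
E(j) = -57*j
-3059/E(27) + 3279/91 = -3059/((-57*27)) + 3279/91 = -3059/(-1539) + 3279*(1/91) = -3059*(-1/1539) + 3279/91 = 161/81 + 3279/91 = 280250/7371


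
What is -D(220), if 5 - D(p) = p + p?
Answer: 435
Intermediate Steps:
D(p) = 5 - 2*p (D(p) = 5 - (p + p) = 5 - 2*p)
-D(220) = -(5 - 2*220) = -(5 - 440) = -1*(-435) = 435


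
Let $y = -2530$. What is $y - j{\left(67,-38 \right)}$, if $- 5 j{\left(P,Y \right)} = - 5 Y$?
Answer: $-2492$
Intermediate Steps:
$j{\left(P,Y \right)} = Y$ ($j{\left(P,Y \right)} = - \frac{\left(-5\right) Y}{5} = Y$)
$y - j{\left(67,-38 \right)} = -2530 - -38 = -2530 + 38 = -2492$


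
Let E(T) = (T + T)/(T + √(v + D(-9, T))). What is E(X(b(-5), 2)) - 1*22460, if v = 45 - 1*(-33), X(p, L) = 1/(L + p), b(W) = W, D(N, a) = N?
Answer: -6962601/310 - 3*√69/310 ≈ -22460.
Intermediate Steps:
v = 78 (v = 45 + 33 = 78)
E(T) = 2*T/(T + √69) (E(T) = (T + T)/(T + √(78 - 9)) = (2*T)/(T + √69) = 2*T/(T + √69))
E(X(b(-5), 2)) - 1*22460 = 2/((2 - 5)*(1/(2 - 5) + √69)) - 1*22460 = 2/(-3*(1/(-3) + √69)) - 22460 = 2*(-⅓)/(-⅓ + √69) - 22460 = -2/(3*(-⅓ + √69)) - 22460 = -22460 - 2/(3*(-⅓ + √69))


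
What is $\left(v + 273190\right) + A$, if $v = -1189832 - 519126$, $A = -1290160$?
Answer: $-2725928$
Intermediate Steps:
$v = -1708958$ ($v = -1189832 - 519126 = -1708958$)
$\left(v + 273190\right) + A = \left(-1708958 + 273190\right) - 1290160 = -1435768 - 1290160 = -2725928$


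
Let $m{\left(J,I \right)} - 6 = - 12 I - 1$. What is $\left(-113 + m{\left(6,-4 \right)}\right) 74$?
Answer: $-4440$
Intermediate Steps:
$m{\left(J,I \right)} = 5 - 12 I$ ($m{\left(J,I \right)} = 6 - \left(1 + 12 I\right) = 5 - 12 I$)
$\left(-113 + m{\left(6,-4 \right)}\right) 74 = \left(-113 + \left(5 - -48\right)\right) 74 = \left(-113 + \left(5 + 48\right)\right) 74 = \left(-113 + 53\right) 74 = \left(-60\right) 74 = -4440$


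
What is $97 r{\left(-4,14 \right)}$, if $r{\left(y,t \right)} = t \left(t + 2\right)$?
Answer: $21728$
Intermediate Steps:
$r{\left(y,t \right)} = t \left(2 + t\right)$
$97 r{\left(-4,14 \right)} = 97 \cdot 14 \left(2 + 14\right) = 97 \cdot 14 \cdot 16 = 97 \cdot 224 = 21728$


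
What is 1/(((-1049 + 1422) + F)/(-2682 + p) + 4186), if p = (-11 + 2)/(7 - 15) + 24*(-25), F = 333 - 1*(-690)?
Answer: 26247/109858774 ≈ 0.00023892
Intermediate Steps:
F = 1023 (F = 333 + 690 = 1023)
p = -4791/8 (p = -9/(-8) - 600 = -9*(-⅛) - 600 = 9/8 - 600 = -4791/8 ≈ -598.88)
1/(((-1049 + 1422) + F)/(-2682 + p) + 4186) = 1/(((-1049 + 1422) + 1023)/(-2682 - 4791/8) + 4186) = 1/((373 + 1023)/(-26247/8) + 4186) = 1/(1396*(-8/26247) + 4186) = 1/(-11168/26247 + 4186) = 1/(109858774/26247) = 26247/109858774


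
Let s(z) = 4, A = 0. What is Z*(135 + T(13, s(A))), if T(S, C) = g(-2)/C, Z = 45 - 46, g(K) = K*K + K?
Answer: -271/2 ≈ -135.50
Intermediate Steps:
g(K) = K + K² (g(K) = K² + K = K + K²)
Z = -1
T(S, C) = 2/C (T(S, C) = (-2*(1 - 2))/C = (-2*(-1))/C = 2/C)
Z*(135 + T(13, s(A))) = -(135 + 2/4) = -(135 + 2*(¼)) = -(135 + ½) = -1*271/2 = -271/2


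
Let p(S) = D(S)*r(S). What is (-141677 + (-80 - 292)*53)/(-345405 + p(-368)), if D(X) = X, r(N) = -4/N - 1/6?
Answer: 484179/1036043 ≈ 0.46733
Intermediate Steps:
r(N) = -⅙ - 4/N (r(N) = -4/N - 1*⅙ = -4/N - ⅙ = -⅙ - 4/N)
p(S) = -4 - S/6 (p(S) = S*((-24 - S)/(6*S)) = -4 - S/6)
(-141677 + (-80 - 292)*53)/(-345405 + p(-368)) = (-141677 + (-80 - 292)*53)/(-345405 + (-4 - ⅙*(-368))) = (-141677 - 372*53)/(-345405 + (-4 + 184/3)) = (-141677 - 19716)/(-345405 + 172/3) = -161393/(-1036043/3) = -161393*(-3/1036043) = 484179/1036043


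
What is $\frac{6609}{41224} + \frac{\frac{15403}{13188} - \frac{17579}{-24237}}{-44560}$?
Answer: $\frac{3921140301307247}{24464811349863360} \approx 0.16028$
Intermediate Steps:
$\frac{6609}{41224} + \frac{\frac{15403}{13188} - \frac{17579}{-24237}}{-44560} = 6609 \cdot \frac{1}{41224} + \left(15403 \cdot \frac{1}{13188} - - \frac{17579}{24237}\right) \left(- \frac{1}{44560}\right) = \frac{6609}{41224} + \left(\frac{15403}{13188} + \frac{17579}{24237}\right) \left(- \frac{1}{44560}\right) = \frac{6609}{41224} + \frac{201718121}{106545852} \left(- \frac{1}{44560}\right) = \frac{6609}{41224} - \frac{201718121}{4747683165120} = \frac{3921140301307247}{24464811349863360}$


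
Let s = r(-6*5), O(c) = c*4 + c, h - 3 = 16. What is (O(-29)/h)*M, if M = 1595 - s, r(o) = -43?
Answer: -237510/19 ≈ -12501.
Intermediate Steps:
h = 19 (h = 3 + 16 = 19)
O(c) = 5*c (O(c) = 4*c + c = 5*c)
s = -43
M = 1638 (M = 1595 - 1*(-43) = 1595 + 43 = 1638)
(O(-29)/h)*M = ((5*(-29))/19)*1638 = -145*1/19*1638 = -145/19*1638 = -237510/19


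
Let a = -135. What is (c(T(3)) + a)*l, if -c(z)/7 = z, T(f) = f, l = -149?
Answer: 23244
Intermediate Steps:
c(z) = -7*z
(c(T(3)) + a)*l = (-7*3 - 135)*(-149) = (-21 - 135)*(-149) = -156*(-149) = 23244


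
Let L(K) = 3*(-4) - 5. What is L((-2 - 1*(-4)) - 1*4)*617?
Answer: -10489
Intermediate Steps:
L(K) = -17 (L(K) = -12 - 5 = -17)
L((-2 - 1*(-4)) - 1*4)*617 = -17*617 = -10489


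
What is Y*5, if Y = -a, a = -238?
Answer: 1190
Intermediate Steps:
Y = 238 (Y = -1*(-238) = 238)
Y*5 = 238*5 = 1190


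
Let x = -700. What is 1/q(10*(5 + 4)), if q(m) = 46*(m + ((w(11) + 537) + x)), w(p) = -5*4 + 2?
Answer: -1/4186 ≈ -0.00023889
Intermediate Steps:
w(p) = -18 (w(p) = -20 + 2 = -18)
q(m) = -8326 + 46*m (q(m) = 46*(m + ((-18 + 537) - 700)) = 46*(m + (519 - 700)) = 46*(m - 181) = 46*(-181 + m) = -8326 + 46*m)
1/q(10*(5 + 4)) = 1/(-8326 + 46*(10*(5 + 4))) = 1/(-8326 + 46*(10*9)) = 1/(-8326 + 46*90) = 1/(-8326 + 4140) = 1/(-4186) = -1/4186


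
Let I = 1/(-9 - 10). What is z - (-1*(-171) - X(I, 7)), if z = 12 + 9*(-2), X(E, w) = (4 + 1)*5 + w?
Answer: -145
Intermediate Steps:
I = -1/19 (I = 1/(-19) = -1/19 ≈ -0.052632)
X(E, w) = 25 + w (X(E, w) = 5*5 + w = 25 + w)
z = -6 (z = 12 - 18 = -6)
z - (-1*(-171) - X(I, 7)) = -6 - (-1*(-171) - (25 + 7)) = -6 - (171 - 1*32) = -6 - (171 - 32) = -6 - 1*139 = -6 - 139 = -145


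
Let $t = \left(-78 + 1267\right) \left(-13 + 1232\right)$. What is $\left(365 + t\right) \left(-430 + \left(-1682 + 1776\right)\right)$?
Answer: $-487118016$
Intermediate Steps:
$t = 1449391$ ($t = 1189 \cdot 1219 = 1449391$)
$\left(365 + t\right) \left(-430 + \left(-1682 + 1776\right)\right) = \left(365 + 1449391\right) \left(-430 + \left(-1682 + 1776\right)\right) = 1449756 \left(-430 + 94\right) = 1449756 \left(-336\right) = -487118016$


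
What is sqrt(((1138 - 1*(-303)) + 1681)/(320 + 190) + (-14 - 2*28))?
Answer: I*sqrt(4153695)/255 ≈ 7.9924*I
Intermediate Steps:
sqrt(((1138 - 1*(-303)) + 1681)/(320 + 190) + (-14 - 2*28)) = sqrt(((1138 + 303) + 1681)/510 + (-14 - 56)) = sqrt((1441 + 1681)*(1/510) - 70) = sqrt(3122*(1/510) - 70) = sqrt(1561/255 - 70) = sqrt(-16289/255) = I*sqrt(4153695)/255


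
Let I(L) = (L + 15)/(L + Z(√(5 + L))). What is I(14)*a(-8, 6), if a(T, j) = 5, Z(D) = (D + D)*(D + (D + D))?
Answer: 145/128 ≈ 1.1328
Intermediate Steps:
Z(D) = 6*D² (Z(D) = (2*D)*(D + 2*D) = (2*D)*(3*D) = 6*D²)
I(L) = (15 + L)/(30 + 7*L) (I(L) = (L + 15)/(L + 6*(√(5 + L))²) = (15 + L)/(L + 6*(5 + L)) = (15 + L)/(L + (30 + 6*L)) = (15 + L)/(30 + 7*L))
I(14)*a(-8, 6) = ((15 + 14)/(30 + 7*14))*5 = (29/(30 + 98))*5 = (29/128)*5 = 145/128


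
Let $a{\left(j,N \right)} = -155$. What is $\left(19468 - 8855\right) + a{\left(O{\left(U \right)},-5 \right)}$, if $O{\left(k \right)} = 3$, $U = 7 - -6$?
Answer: $10458$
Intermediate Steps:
$U = 13$ ($U = 7 + 6 = 13$)
$\left(19468 - 8855\right) + a{\left(O{\left(U \right)},-5 \right)} = \left(19468 - 8855\right) - 155 = 10613 - 155 = 10458$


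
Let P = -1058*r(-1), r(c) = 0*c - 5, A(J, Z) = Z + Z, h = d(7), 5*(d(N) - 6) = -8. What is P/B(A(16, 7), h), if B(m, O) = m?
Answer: 2645/7 ≈ 377.86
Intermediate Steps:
d(N) = 22/5 (d(N) = 6 + (⅕)*(-8) = 6 - 8/5 = 22/5)
h = 22/5 ≈ 4.4000
A(J, Z) = 2*Z
r(c) = -5 (r(c) = 0 - 5 = -5)
P = 5290 (P = -1058*(-5) = 5290)
P/B(A(16, 7), h) = 5290/((2*7)) = 5290/14 = 5290*(1/14) = 2645/7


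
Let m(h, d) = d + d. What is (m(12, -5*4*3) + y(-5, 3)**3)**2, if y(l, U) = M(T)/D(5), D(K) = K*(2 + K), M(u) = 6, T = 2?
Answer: 26468802406656/1838265625 ≈ 14399.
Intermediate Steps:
m(h, d) = 2*d
y(l, U) = 6/35 (y(l, U) = 6/((5*(2 + 5))) = 6/((5*7)) = 6/35)
(m(12, -5*4*3) + y(-5, 3)**3)**2 = (2*(-5*4*3) + (6/35)**3)**2 = (2*(-20*3) + 216/42875)**2 = (2*(-60) + 216/42875)**2 = (-120 + 216/42875)**2 = (-5144784/42875)**2 = 26468802406656/1838265625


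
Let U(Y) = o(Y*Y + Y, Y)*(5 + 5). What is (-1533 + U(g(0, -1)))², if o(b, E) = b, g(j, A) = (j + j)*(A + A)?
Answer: 2350089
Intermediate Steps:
g(j, A) = 4*A*j (g(j, A) = (2*j)*(2*A) = 4*A*j)
U(Y) = 10*Y + 10*Y² (U(Y) = (Y*Y + Y)*(5 + 5) = (Y² + Y)*10 = (Y + Y²)*10 = 10*Y + 10*Y²)
(-1533 + U(g(0, -1)))² = (-1533 + 10*(4*(-1)*0)*(1 + 4*(-1)*0))² = (-1533 + 10*0*(1 + 0))² = (-1533 + 10*0*1)² = (-1533 + 0)² = (-1533)² = 2350089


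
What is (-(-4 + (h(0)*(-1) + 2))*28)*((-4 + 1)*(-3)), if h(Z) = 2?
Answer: 1008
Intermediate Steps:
(-(-4 + (h(0)*(-1) + 2))*28)*((-4 + 1)*(-3)) = (-(-4 + (2*(-1) + 2))*28)*((-4 + 1)*(-3)) = (-(-4 + (-2 + 2))*28)*(-3*(-3)) = (-(-4 + 0)*28)*9 = (-1*(-4)*28)*9 = (4*28)*9 = 112*9 = 1008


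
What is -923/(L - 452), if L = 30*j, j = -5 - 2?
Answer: 923/662 ≈ 1.3943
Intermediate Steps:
j = -7
L = -210 (L = 30*(-7) = -210)
-923/(L - 452) = -923/(-210 - 452) = -923/(-662) = -923*(-1/662) = 923/662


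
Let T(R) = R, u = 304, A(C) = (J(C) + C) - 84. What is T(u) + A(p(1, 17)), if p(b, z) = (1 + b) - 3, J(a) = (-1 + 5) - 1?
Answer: 222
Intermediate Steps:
J(a) = 3 (J(a) = 4 - 1 = 3)
p(b, z) = -2 + b
A(C) = -81 + C (A(C) = (3 + C) - 84 = -81 + C)
T(u) + A(p(1, 17)) = 304 + (-81 + (-2 + 1)) = 304 + (-81 - 1) = 304 - 82 = 222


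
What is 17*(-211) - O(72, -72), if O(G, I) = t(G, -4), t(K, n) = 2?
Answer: -3589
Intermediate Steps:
O(G, I) = 2
17*(-211) - O(72, -72) = 17*(-211) - 1*2 = -3587 - 2 = -3589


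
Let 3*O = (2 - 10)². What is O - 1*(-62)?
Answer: 250/3 ≈ 83.333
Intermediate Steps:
O = 64/3 (O = (2 - 10)²/3 = (⅓)*(-8)² = (⅓)*64 = 64/3 ≈ 21.333)
O - 1*(-62) = 64/3 - 1*(-62) = 64/3 + 62 = 250/3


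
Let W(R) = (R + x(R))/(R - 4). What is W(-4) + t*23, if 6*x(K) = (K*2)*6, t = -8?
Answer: -365/2 ≈ -182.50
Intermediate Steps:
x(K) = 2*K (x(K) = ((K*2)*6)/6 = ((2*K)*6)/6 = (12*K)/6 = 2*K)
W(R) = 3*R/(-4 + R) (W(R) = (R + 2*R)/(R - 4) = (3*R)/(-4 + R) = 3*R/(-4 + R))
W(-4) + t*23 = 3*(-4)/(-4 - 4) - 8*23 = 3*(-4)/(-8) - 184 = 3*(-4)*(-1/8) - 184 = 3/2 - 184 = -365/2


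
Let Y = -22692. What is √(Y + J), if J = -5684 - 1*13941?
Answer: I*√42317 ≈ 205.71*I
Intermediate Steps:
J = -19625 (J = -5684 - 13941 = -19625)
√(Y + J) = √(-22692 - 19625) = √(-42317) = I*√42317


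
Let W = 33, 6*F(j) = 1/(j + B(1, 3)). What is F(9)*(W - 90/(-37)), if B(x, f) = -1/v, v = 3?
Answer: 1311/1924 ≈ 0.68139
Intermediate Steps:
B(x, f) = -1/3
F(j) = 1/(6*(-1/3 + j)) (F(j) = 1/(6*(j - 1/3)) = 1/(6*(-1/3 + j)))
F(9)*(W - 90/(-37)) = (1/(2*(-1 + 3*9)))*(33 - 90/(-37)) = (1/(2*(-1 + 27)))*(33 - 90*(-1/37)) = ((1/2)/26)*(33 + 90/37) = ((1/2)*(1/26))*(1311/37) = (1/52)*(1311/37) = 1311/1924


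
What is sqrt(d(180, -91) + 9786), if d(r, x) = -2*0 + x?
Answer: sqrt(9695) ≈ 98.463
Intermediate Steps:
d(r, x) = x (d(r, x) = 0 + x = x)
sqrt(d(180, -91) + 9786) = sqrt(-91 + 9786) = sqrt(9695)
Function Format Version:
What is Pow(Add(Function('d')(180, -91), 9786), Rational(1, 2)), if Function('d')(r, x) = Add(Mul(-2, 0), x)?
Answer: Pow(9695, Rational(1, 2)) ≈ 98.463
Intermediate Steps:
Function('d')(r, x) = x (Function('d')(r, x) = Add(0, x) = x)
Pow(Add(Function('d')(180, -91), 9786), Rational(1, 2)) = Pow(Add(-91, 9786), Rational(1, 2)) = Pow(9695, Rational(1, 2))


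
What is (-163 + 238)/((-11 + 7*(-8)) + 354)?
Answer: 75/287 ≈ 0.26132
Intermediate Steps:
(-163 + 238)/((-11 + 7*(-8)) + 354) = 75/((-11 - 56) + 354) = 75/(-67 + 354) = 75/287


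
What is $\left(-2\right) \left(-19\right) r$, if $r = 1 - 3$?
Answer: $-76$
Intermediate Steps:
$r = -2$ ($r = 1 - 3 = -2$)
$\left(-2\right) \left(-19\right) r = \left(-2\right) \left(-19\right) \left(-2\right) = 38 \left(-2\right) = -76$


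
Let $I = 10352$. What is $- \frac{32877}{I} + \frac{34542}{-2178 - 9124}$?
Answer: $- \frac{364577319}{58499152} \approx -6.2322$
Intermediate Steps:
$- \frac{32877}{I} + \frac{34542}{-2178 - 9124} = - \frac{32877}{10352} + \frac{34542}{-2178 - 9124} = \left(-32877\right) \frac{1}{10352} + \frac{34542}{-2178 - 9124} = - \frac{32877}{10352} + \frac{34542}{-11302} = - \frac{32877}{10352} + 34542 \left(- \frac{1}{11302}\right) = - \frac{32877}{10352} - \frac{17271}{5651} = - \frac{364577319}{58499152}$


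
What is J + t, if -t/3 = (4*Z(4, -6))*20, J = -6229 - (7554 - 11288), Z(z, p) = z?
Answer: -3455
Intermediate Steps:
J = -2495 (J = -6229 - 1*(-3734) = -6229 + 3734 = -2495)
t = -960 (t = -3*4*4*20 = -48*20 = -3*320 = -960)
J + t = -2495 - 960 = -3455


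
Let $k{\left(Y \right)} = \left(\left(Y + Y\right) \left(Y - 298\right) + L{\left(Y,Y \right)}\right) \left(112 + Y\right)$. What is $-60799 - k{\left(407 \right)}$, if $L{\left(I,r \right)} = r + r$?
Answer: $-46532059$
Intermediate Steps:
$L{\left(I,r \right)} = 2 r$
$k{\left(Y \right)} = \left(112 + Y\right) \left(2 Y + 2 Y \left(-298 + Y\right)\right)$ ($k{\left(Y \right)} = \left(\left(Y + Y\right) \left(Y - 298\right) + 2 Y\right) \left(112 + Y\right) = \left(2 Y \left(-298 + Y\right) + 2 Y\right) \left(112 + Y\right) = \left(2 Y + 2 Y \left(-298 + Y\right)\right) \left(112 + Y\right) = \left(112 + Y\right) \left(2 Y + 2 Y \left(-298 + Y\right)\right)$)
$-60799 - k{\left(407 \right)} = -60799 - 2 \cdot 407 \left(-33264 + 407^{2} - 75295\right) = -60799 - 2 \cdot 407 \left(-33264 + 165649 - 75295\right) = -60799 - 2 \cdot 407 \cdot 57090 = -60799 - 46471260 = -46532059$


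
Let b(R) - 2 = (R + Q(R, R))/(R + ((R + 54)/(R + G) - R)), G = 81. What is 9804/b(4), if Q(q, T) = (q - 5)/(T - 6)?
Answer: 1137264/997 ≈ 1140.7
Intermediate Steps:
Q(q, T) = (-5 + q)/(-6 + T)
b(R) = 2 + (81 + R)*(R + (-5 + R)/(-6 + R))/(54 + R) (b(R) = 2 + (R + (-5 + R)/(-6 + R))/(R + ((R + 54)/(R + 81) - R)) = 2 + (R + (-5 + R)/(-6 + R))/(R + ((54 + R)/(81 + R) - R)) = 2 + (R + (-5 + R)/(-6 + R))/(R + (-R + (54 + R)/(81 + R))) = 2 + (R + (-5 + R)/(-6 + R))/(((54 + R)/(81 + R))) = 2 + (R + (-5 + R)/(-6 + R))*((81 + R)/(54 + R)) = 2 + (81 + R)*(R + (-5 + R)/(-6 + R))/(54 + R))
9804/b(4) = 9804/(((-1053 + 4³ - 314*4 + 78*4²)/(-324 + 4² + 48*4))) = 9804/(((-1053 + 64 - 1256 + 78*16)/(-324 + 16 + 192))) = 9804/(((-1053 + 64 - 1256 + 1248)/(-116))) = 9804/((-1/116*(-997))) = 9804/(997/116) = 9804*(116/997) = 1137264/997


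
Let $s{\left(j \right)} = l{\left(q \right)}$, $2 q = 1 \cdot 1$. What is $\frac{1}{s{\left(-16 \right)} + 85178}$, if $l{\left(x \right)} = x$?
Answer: $\frac{2}{170357} \approx 1.174 \cdot 10^{-5}$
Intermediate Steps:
$q = \frac{1}{2}$ ($q = \frac{1 \cdot 1}{2} = \frac{1}{2} \cdot 1 = \frac{1}{2} \approx 0.5$)
$s{\left(j \right)} = \frac{1}{2}$
$\frac{1}{s{\left(-16 \right)} + 85178} = \frac{1}{\frac{1}{2} + 85178} = \frac{1}{\frac{170357}{2}} = \frac{2}{170357}$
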